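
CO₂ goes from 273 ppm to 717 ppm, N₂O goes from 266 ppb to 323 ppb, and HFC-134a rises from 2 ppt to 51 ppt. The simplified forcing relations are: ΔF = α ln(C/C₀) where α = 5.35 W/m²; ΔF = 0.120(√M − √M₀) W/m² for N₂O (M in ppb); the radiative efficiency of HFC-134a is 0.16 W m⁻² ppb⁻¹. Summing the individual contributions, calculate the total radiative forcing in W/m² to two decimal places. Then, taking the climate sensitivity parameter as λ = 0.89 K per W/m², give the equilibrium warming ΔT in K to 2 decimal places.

ΔF = 5.37 W/m²; ΔT = 4.78 K

CO₂: 5.35 × ln(717/273) = 5.35 × ln(2.62637) = 5.35 × 0.96560 = 5.1660 W/m².
N₂O: 0.120 × (√323 − √266) = 0.120 × (17.9722 − 16.3095) = 0.120 × 1.6627 = 0.1995 W/m².
HFC-134a: Δ = 51 − 2 = 49 ppt = 0.049 ppb; ΔF = 0.16 × 0.049 = 0.0078 W/m².
Total ΔF = 5.1660 + 0.1995 + 0.0078 = 5.3733 W/m².
ΔT = λ ΔF = 0.89 × 5.37 = 4.7793 K.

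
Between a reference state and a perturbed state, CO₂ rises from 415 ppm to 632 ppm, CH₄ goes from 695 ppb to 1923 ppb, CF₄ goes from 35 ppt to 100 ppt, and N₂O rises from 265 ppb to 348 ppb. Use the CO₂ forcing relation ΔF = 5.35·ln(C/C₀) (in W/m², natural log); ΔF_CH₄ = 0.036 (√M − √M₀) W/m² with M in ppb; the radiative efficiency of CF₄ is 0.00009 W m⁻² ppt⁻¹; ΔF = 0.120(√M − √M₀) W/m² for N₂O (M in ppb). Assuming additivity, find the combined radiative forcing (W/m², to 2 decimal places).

ΔF = 3.17 W/m²

CO₂: 5.35 × ln(632/415) = 5.35 × ln(1.52289) = 5.35 × 0.42061 = 2.2503 W/m².
CH₄: 0.036 × (√1923 − √695) = 0.036 × (43.8520 − 26.3629) = 0.036 × 17.4891 = 0.6296 W/m².
CF₄: ΔF = 0.00009 × (100 − 35) = 0.00009 × 65 = 0.0059 W/m².
N₂O: 0.120 × (√348 − √265) = 0.120 × (18.6548 − 16.2788) = 0.120 × 2.3760 = 0.2851 W/m².
Total ΔF = 2.2503 + 0.6296 + 0.0059 + 0.2851 = 3.1709 W/m².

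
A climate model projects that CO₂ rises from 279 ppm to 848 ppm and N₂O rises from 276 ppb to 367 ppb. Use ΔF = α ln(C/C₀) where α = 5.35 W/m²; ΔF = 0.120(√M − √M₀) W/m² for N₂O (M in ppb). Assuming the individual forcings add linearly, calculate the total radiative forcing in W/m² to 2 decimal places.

CO₂: 5.35 × ln(848/279) = 5.35 × ln(3.03943) = 5.35 × 1.11167 = 5.9474 W/m².
N₂O: 0.120 × (√367 − √276) = 0.120 × (19.1572 − 16.6132) = 0.120 × 2.5440 = 0.3053 W/m².
Total ΔF = 5.9474 + 0.3053 = 6.2527 W/m².

ΔF = 6.25 W/m²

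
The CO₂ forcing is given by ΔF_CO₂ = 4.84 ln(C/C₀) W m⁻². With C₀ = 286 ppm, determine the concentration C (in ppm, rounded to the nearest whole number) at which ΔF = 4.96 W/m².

Set 4.84 ln(C/286) = 4.96, so ln(C/286) = 4.96/4.84 = 1.02479.
Then C/286 = e^1.02479 = 2.78651, giving C = 286 × 2.78651 = 796.94 ppm.

C ≈ 797 ppm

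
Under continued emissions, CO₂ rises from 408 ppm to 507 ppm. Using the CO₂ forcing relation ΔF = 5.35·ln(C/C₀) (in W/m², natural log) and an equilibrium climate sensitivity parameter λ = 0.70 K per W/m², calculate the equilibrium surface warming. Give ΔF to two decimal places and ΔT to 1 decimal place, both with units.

ΔF = 1.16 W/m²; ΔT = 0.8 K

CO₂: 5.35 × ln(507/408) = 5.35 × ln(1.24265) = 5.35 × 0.21725 = 1.1623 W/m².
ΔT = λ ΔF = 0.70 × 1.16 = 0.8120 K.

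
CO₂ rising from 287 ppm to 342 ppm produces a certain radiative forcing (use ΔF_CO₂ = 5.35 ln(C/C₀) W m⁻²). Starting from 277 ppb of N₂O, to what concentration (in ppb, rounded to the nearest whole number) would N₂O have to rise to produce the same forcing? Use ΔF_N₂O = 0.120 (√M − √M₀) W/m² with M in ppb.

CO₂ forcing: 5.35 × ln(342/287) = 5.35 × 0.175329 = 0.93801 W/m².
Set 0.120(√M − √277) = 0.93801: √M = 0.93801/0.120 + √277 = 7.8168 + 16.6433 = 24.4601.
M = (24.4601)² = 598.30 ppb.

M ≈ 598 ppb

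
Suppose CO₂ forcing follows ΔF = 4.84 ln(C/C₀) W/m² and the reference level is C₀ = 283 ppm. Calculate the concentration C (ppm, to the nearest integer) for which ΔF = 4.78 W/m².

C ≈ 760 ppm

Set 4.84 ln(C/283) = 4.78, so ln(C/283) = 4.78/4.84 = 0.98760.
Then C/283 = e^0.98760 = 2.68478, giving C = 283 × 2.68478 = 759.79 ppm.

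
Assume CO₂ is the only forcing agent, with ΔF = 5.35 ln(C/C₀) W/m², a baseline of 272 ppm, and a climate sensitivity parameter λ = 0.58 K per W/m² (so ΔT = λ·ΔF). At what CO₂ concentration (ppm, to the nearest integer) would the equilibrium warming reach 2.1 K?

C ≈ 535 ppm

Required forcing: ΔF = ΔT/λ = 2.1/0.58 = 3.6207 W/m².
Then ln(C/272) = ΔF/5.35 = 3.6207/5.35 = 0.67677.
So C = 272 × e^0.67677 = 272 × 1.96751 = 535.16 ppm.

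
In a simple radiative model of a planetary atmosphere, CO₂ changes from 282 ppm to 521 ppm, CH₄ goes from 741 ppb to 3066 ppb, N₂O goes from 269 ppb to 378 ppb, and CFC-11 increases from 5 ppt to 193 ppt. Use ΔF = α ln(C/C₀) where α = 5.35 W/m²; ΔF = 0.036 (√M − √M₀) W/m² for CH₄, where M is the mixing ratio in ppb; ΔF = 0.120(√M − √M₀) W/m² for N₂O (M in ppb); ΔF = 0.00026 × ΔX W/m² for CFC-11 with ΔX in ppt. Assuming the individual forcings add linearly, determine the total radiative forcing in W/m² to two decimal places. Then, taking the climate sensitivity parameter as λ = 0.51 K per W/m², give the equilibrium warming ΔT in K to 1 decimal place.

ΔF = 4.71 W/m²; ΔT = 2.4 K

CO₂: 5.35 × ln(521/282) = 5.35 × ln(1.84752) = 5.35 × 0.61384 = 3.2840 W/m².
CH₄: 0.036 × (√3066 − √741) = 0.036 × (55.3715 − 27.2213) = 0.036 × 28.1502 = 1.0134 W/m².
N₂O: 0.120 × (√378 − √269) = 0.120 × (19.4422 − 16.4012) = 0.120 × 3.0410 = 0.3649 W/m².
CFC-11: ΔF = 0.00026 × (193 − 5) = 0.00026 × 188 = 0.0489 W/m².
Total ΔF = 3.2840 + 1.0134 + 0.3649 + 0.0489 = 4.7112 W/m².
ΔT = λ ΔF = 0.51 × 4.71 = 2.4021 K.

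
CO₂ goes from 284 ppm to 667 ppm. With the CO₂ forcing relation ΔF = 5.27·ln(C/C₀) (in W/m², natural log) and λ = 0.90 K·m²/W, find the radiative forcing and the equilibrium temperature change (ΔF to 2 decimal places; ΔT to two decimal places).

ΔF = 4.50 W/m²; ΔT = 4.05 K

CO₂: 5.27 × ln(667/284) = 5.27 × ln(2.34859) = 5.27 × 0.85382 = 4.4996 W/m².
ΔT = λ ΔF = 0.90 × 4.50 = 4.0500 K.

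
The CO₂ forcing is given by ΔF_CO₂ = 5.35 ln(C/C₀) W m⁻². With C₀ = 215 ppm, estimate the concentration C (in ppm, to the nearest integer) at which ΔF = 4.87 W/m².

Set 5.35 ln(C/215) = 4.87, so ln(C/215) = 4.87/5.35 = 0.91028.
Then C/215 = e^0.91028 = 2.48502, giving C = 215 × 2.48502 = 534.28 ppm.

C ≈ 534 ppm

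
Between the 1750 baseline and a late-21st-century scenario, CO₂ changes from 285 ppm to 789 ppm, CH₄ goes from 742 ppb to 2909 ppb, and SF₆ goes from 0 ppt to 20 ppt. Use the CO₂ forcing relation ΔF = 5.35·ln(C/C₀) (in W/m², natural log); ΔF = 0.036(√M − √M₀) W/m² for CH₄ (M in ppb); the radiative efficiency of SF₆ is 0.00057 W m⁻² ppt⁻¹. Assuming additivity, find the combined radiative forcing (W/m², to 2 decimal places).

ΔF = 6.42 W/m²

CO₂: 5.35 × ln(789/285) = 5.35 × ln(2.76842) = 5.35 × 1.01828 = 5.4478 W/m².
CH₄: 0.036 × (√2909 − √742) = 0.036 × (53.9351 − 27.2397) = 0.036 × 26.6954 = 0.9610 W/m².
SF₆: ΔF = 0.00057 × (20 − 0) = 0.00057 × 20 = 0.0114 W/m².
Total ΔF = 5.4478 + 0.9610 + 0.0114 = 6.4202 W/m².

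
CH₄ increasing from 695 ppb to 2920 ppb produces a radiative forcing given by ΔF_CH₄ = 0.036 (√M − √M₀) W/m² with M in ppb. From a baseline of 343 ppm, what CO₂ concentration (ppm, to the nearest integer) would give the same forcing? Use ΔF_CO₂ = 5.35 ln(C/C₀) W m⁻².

CH₄ forcing: 0.036 × (√2920 − √695) = 0.036 × (54.0370 − 26.3629) = 0.036 × 27.6741 = 0.99627 W/m².
Set 5.35 ln(C/343) = 0.99627: ln(C/343) = 0.99627/5.35 = 0.18622, so C = 343 × e^0.18622 = 343 × 1.20469 = 413.21 ppm.

C ≈ 413 ppm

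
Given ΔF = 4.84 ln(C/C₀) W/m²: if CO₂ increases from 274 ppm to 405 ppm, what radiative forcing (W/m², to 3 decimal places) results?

CO₂ absorption bands are partially saturated, so forcing scales with the logarithm of the concentration ratio.
CO₂: 4.84 × ln(405/274) = 4.84 × ln(1.47810) = 4.84 × 0.39076 = 1.8913 W/m².

ΔF = 1.891 W/m²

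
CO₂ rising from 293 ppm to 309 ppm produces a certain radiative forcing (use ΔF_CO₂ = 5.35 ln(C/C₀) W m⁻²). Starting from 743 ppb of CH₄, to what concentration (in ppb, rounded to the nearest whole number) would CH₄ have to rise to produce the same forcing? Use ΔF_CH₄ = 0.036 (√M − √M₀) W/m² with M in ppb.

M ≈ 1236 ppb

CO₂ forcing: 5.35 × ln(309/293) = 5.35 × 0.053169 = 0.28445 W/m².
Set 0.036(√M − √743) = 0.28445: √M = 0.28445/0.036 + √743 = 7.9014 + 27.2580 = 35.1594.
M = (35.1594)² = 1236.18 ppb.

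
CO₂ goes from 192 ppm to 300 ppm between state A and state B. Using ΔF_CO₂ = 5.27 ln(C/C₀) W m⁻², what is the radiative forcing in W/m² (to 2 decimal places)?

CO₂ absorption bands are partially saturated, so forcing scales with the logarithm of the concentration ratio.
CO₂: 5.27 × ln(300/192) = 5.27 × ln(1.56250) = 5.27 × 0.44629 = 2.3519 W/m².

ΔF = 2.35 W/m²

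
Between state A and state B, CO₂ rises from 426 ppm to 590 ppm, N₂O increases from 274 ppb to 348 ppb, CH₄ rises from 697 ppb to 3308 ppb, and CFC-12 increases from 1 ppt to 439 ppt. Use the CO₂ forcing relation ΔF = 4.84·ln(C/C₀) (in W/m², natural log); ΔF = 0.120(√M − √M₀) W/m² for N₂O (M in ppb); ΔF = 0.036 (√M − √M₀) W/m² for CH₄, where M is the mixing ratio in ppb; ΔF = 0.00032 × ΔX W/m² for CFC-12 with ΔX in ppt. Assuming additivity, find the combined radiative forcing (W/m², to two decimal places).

ΔF = 3.09 W/m²

CO₂: 4.84 × ln(590/426) = 4.84 × ln(1.38498) = 4.84 × 0.32569 = 1.5763 W/m².
N₂O: 0.120 × (√348 − √274) = 0.120 × (18.6548 − 16.5529) = 0.120 × 2.1019 = 0.2522 W/m².
CH₄: 0.036 × (√3308 − √697) = 0.036 × (57.5152 − 26.4008) = 0.036 × 31.1144 = 1.1201 W/m².
CFC-12: ΔF = 0.00032 × (439 − 1) = 0.00032 × 438 = 0.1402 W/m².
Total ΔF = 1.5763 + 0.2522 + 1.1201 + 0.1402 = 3.0888 W/m².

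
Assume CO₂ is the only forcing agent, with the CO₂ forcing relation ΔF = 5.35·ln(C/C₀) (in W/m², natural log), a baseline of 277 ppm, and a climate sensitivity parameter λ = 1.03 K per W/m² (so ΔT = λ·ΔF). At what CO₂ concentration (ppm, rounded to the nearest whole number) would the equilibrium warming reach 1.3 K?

Required forcing: ΔF = ΔT/λ = 1.3/1.03 = 1.2621 W/m².
Then ln(C/277) = ΔF/5.35 = 1.2621/5.35 = 0.23591.
So C = 277 × e^0.23591 = 277 × 1.26606 = 350.70 ppm.

C ≈ 351 ppm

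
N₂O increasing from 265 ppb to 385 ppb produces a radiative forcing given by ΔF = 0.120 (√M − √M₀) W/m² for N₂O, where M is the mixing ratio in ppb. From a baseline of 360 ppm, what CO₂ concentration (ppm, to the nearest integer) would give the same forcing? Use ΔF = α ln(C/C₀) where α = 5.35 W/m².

C ≈ 388 ppm

N₂O forcing: 0.120 × (√385 − √265) = 0.120 × (19.6214 − 16.2788) = 0.120 × 3.3426 = 0.40111 W/m².
Set 5.35 ln(C/360) = 0.40111: ln(C/360) = 0.40111/5.35 = 0.07497, so C = 360 × e^0.07497 = 360 × 1.07785 = 388.03 ppm.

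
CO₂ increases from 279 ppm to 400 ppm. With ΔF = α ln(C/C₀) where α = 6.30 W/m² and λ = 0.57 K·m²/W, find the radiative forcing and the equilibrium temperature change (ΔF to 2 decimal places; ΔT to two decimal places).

CO₂: 6.30 × ln(400/279) = 6.30 × ln(1.43369) = 6.30 × 0.36025 = 2.2696 W/m².
ΔT = λ ΔF = 0.57 × 2.27 = 1.2939 K.

ΔF = 2.27 W/m²; ΔT = 1.29 K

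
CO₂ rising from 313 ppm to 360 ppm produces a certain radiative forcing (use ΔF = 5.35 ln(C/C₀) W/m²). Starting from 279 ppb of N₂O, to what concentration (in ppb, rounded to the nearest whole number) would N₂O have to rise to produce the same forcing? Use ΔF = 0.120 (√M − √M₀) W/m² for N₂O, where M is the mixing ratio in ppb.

CO₂ forcing: 5.35 × ln(360/313) = 5.35 × 0.139901 = 0.74847 W/m².
Set 0.120(√M − √279) = 0.74847: √M = 0.74847/0.120 + √279 = 6.2373 + 16.7033 = 22.9406.
M = (22.9406)² = 526.27 ppb.

M ≈ 526 ppb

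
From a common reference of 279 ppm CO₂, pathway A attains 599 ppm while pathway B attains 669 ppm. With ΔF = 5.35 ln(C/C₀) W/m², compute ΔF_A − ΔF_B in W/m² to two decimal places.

ΔF_A = 5.35 ln(599/279) = 5.35 × 0.76405 = 4.0877 W/m².
ΔF_B = 5.35 ln(669/279) = 5.35 × 0.87457 = 4.6789 W/m².
Difference: 4.0877 − 4.6789 = -0.5912 W/m².

ΔF_A − ΔF_B = -0.59 W/m²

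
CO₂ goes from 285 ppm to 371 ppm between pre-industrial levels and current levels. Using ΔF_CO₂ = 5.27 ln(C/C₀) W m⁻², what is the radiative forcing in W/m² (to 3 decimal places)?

CO₂ absorption bands are partially saturated, so forcing scales with the logarithm of the concentration ratio.
CO₂: 5.27 × ln(371/285) = 5.27 × ln(1.30175) = 5.27 × 0.26371 = 1.3898 W/m².

ΔF = 1.390 W/m²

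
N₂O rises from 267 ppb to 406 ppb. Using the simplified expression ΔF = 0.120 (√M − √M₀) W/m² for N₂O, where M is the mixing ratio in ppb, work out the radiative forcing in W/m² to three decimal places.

ΔF = 0.457 W/m²

N₂O: 0.120 × (√406 − √267) = 0.120 × (20.1494 − 16.3401) = 0.120 × 3.8093 = 0.4571 W/m².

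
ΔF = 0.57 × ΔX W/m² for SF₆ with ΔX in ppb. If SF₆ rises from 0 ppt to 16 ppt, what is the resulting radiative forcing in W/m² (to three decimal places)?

ΔF = 0.009 W/m²

SF₆: Δ = 16 − 0 = 16 ppt = 0.016 ppb; ΔF = 0.57 × 0.016 = 0.0091 W/m².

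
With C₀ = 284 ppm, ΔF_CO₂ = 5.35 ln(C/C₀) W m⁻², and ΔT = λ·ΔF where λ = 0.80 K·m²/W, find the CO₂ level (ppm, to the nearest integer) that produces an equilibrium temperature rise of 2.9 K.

Required forcing: ΔF = ΔT/λ = 2.9/0.80 = 3.6250 W/m².
Then ln(C/284) = ΔF/5.35 = 3.6250/5.35 = 0.67757.
So C = 284 × e^0.67757 = 284 × 1.96909 = 559.22 ppm.

C ≈ 559 ppm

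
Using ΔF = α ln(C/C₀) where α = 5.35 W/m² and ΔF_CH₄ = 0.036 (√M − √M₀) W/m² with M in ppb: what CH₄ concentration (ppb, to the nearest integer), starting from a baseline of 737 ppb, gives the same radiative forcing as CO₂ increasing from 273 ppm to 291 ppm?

CO₂ forcing: 5.35 × ln(291/273) = 5.35 × 0.063851 = 0.34160 W/m².
Set 0.036(√M − √737) = 0.34160: √M = 0.34160/0.036 + √737 = 9.4889 + 27.1477 = 36.6366.
M = (36.6366)² = 1342.24 ppb.

M ≈ 1342 ppb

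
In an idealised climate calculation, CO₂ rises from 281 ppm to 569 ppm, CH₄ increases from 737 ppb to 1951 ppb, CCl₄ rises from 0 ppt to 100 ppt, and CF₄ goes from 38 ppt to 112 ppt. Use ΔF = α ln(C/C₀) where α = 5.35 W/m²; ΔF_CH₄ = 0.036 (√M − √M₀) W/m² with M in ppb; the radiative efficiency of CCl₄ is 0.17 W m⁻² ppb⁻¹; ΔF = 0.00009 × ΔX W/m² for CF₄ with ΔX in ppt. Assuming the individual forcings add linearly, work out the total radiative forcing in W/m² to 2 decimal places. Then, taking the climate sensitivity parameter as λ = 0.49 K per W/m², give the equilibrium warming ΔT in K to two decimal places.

ΔF = 4.41 W/m²; ΔT = 2.16 K

CO₂: 5.35 × ln(569/281) = 5.35 × ln(2.02491) = 5.35 × 0.70553 = 3.7746 W/m².
CH₄: 0.036 × (√1951 − √737) = 0.036 × (44.1701 − 27.1477) = 0.036 × 17.0224 = 0.6128 W/m².
CCl₄: Δ = 100 − 0 = 100 ppt = 0.100 ppb; ΔF = 0.17 × 0.100 = 0.0170 W/m².
CF₄: ΔF = 0.00009 × (112 − 38) = 0.00009 × 74 = 0.0067 W/m².
Total ΔF = 3.7746 + 0.6128 + 0.0170 + 0.0067 = 4.4111 W/m².
ΔT = λ ΔF = 0.49 × 4.41 = 2.1609 K.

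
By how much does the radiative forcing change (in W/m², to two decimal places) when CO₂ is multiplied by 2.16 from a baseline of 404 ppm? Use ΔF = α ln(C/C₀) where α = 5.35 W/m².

ΔF = 4.12 W/m²

Because the forcing depends only on the ratio C/C₀, the initial concentration does not enter.
ΔF = 5.35 × ln(2.16) = 5.35 × 0.77011 = 4.1201 W/m².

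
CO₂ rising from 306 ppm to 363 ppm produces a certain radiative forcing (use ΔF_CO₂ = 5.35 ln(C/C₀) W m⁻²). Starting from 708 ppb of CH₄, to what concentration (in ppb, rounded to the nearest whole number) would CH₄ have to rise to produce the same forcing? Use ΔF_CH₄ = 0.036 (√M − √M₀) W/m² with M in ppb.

CO₂ forcing: 5.35 × ln(363/306) = 5.35 × 0.170818 = 0.91388 W/m².
Set 0.036(√M − √708) = 0.91388: √M = 0.91388/0.036 + √708 = 25.3856 + 26.6083 = 51.9939.
M = (51.9939)² = 2703.37 ppb.

M ≈ 2703 ppb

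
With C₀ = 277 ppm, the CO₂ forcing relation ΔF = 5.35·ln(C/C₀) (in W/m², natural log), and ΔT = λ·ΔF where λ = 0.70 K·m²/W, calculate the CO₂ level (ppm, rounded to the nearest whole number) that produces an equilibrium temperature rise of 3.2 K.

C ≈ 651 ppm

Required forcing: ΔF = ΔT/λ = 3.2/0.70 = 4.5714 W/m².
Then ln(C/277) = ΔF/5.35 = 4.5714/5.35 = 0.85447.
So C = 277 × e^0.85447 = 277 × 2.35013 = 650.99 ppm.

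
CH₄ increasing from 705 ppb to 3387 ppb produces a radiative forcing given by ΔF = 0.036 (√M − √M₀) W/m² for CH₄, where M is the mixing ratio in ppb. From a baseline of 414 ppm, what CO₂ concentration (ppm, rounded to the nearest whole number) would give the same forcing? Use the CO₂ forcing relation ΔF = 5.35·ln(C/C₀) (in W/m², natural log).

CH₄ forcing: 0.036 × (√3387 − √705) = 0.036 × (58.1979 − 26.5518) = 0.036 × 31.6461 = 1.13926 W/m².
Set 5.35 ln(C/414) = 1.13926: ln(C/414) = 1.13926/5.35 = 0.21295, so C = 414 × e^0.21295 = 414 × 1.23732 = 512.25 ppm.

C ≈ 512 ppm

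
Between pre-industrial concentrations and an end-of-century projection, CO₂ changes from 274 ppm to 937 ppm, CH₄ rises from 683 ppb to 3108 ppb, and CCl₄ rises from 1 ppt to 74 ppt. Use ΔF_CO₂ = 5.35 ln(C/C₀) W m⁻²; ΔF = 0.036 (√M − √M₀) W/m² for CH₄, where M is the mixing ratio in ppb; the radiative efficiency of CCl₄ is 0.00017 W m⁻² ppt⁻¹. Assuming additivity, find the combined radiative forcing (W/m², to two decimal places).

CO₂: 5.35 × ln(937/274) = 5.35 × ln(3.41971) = 5.35 × 1.22956 = 6.5781 W/m².
CH₄: 0.036 × (√3108 − √683) = 0.036 × (55.7494 − 26.1343) = 0.036 × 29.6151 = 1.0661 W/m².
CCl₄: ΔF = 0.00017 × (74 − 1) = 0.00017 × 73 = 0.0124 W/m².
Total ΔF = 6.5781 + 1.0661 + 0.0124 = 7.6566 W/m².

ΔF = 7.66 W/m²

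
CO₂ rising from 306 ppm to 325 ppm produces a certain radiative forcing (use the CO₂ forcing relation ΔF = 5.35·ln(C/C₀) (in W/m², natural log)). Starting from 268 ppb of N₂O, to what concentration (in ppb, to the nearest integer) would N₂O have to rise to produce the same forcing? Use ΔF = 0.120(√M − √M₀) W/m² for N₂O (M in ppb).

M ≈ 363 ppb

CO₂ forcing: 5.35 × ln(325/306) = 5.35 × 0.060240 = 0.32228 W/m².
Set 0.120(√M − √268) = 0.32228: √M = 0.32228/0.120 + √268 = 2.6857 + 16.3707 = 19.0564.
M = (19.0564)² = 363.15 ppb.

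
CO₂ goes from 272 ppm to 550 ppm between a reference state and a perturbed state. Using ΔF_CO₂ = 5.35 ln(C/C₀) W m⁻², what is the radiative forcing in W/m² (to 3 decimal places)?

ΔF = 3.767 W/m²

CO₂ absorption bands are partially saturated, so forcing scales with the logarithm of the concentration ratio.
CO₂: 5.35 × ln(550/272) = 5.35 × ln(2.02206) = 5.35 × 0.70412 = 3.7670 W/m².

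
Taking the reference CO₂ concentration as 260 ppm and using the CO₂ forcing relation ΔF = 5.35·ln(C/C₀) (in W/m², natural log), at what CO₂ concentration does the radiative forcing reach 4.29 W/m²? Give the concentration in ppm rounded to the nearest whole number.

Set 5.35 ln(C/260) = 4.29, so ln(C/260) = 4.29/5.35 = 0.80187.
Then C/260 = e^0.80187 = 2.22971, giving C = 260 × 2.22971 = 579.72 ppm.

C ≈ 580 ppm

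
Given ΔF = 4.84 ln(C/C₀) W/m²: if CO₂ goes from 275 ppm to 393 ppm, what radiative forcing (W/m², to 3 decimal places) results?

CO₂: 4.84 × ln(393/275) = 4.84 × ln(1.42909) = 4.84 × 0.35704 = 1.7281 W/m².

ΔF = 1.728 W/m²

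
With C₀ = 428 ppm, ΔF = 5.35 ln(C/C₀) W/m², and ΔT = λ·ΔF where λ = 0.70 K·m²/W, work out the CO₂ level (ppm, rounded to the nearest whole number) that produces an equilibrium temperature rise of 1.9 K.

C ≈ 711 ppm

Required forcing: ΔF = ΔT/λ = 1.9/0.70 = 2.7143 W/m².
Then ln(C/428) = ΔF/5.35 = 2.7143/5.35 = 0.50735.
So C = 428 × e^0.50735 = 428 × 1.66088 = 710.86 ppm.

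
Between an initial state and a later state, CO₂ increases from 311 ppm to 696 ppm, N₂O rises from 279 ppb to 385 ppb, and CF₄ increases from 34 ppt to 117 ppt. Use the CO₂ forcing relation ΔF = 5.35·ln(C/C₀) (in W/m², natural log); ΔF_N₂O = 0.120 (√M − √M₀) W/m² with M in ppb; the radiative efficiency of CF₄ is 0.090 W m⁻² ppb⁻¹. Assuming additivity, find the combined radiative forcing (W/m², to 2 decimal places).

ΔF = 4.67 W/m²

CO₂: 5.35 × ln(696/311) = 5.35 × ln(2.23794) = 5.35 × 0.80556 = 4.3097 W/m².
N₂O: 0.120 × (√385 − √279) = 0.120 × (19.6214 − 16.7033) = 0.120 × 2.9181 = 0.3502 W/m².
CF₄: Δ = 117 − 34 = 83 ppt = 0.083 ppb; ΔF = 0.090 × 0.083 = 0.0075 W/m².
Total ΔF = 4.3097 + 0.3502 + 0.0075 = 4.6674 W/m².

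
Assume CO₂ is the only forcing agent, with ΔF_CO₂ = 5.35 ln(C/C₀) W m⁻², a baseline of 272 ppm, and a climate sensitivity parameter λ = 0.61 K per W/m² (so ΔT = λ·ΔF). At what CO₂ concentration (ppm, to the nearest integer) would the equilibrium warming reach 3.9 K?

C ≈ 899 ppm

Required forcing: ΔF = ΔT/λ = 3.9/0.61 = 6.3934 W/m².
Then ln(C/272) = ΔF/5.35 = 6.3934/5.35 = 1.19503.
So C = 272 × e^1.19503 = 272 × 3.30366 = 898.60 ppm.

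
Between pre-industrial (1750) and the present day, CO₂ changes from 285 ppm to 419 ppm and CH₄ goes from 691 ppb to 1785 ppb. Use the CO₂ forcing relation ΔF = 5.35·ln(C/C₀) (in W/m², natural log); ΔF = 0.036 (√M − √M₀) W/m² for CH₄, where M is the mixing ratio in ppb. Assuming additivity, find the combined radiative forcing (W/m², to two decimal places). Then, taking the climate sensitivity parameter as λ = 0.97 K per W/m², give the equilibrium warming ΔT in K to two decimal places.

CO₂: 5.35 × ln(419/285) = 5.35 × ln(1.47018) = 5.35 × 0.38538 = 2.0618 W/m².
CH₄: 0.036 × (√1785 − √691) = 0.036 × (42.2493 − 26.2869) = 0.036 × 15.9624 = 0.5746 W/m².
Total ΔF = 2.0618 + 0.5746 = 2.6364 W/m².
ΔT = λ ΔF = 0.97 × 2.64 = 2.5608 K.

ΔF = 2.64 W/m²; ΔT = 2.56 K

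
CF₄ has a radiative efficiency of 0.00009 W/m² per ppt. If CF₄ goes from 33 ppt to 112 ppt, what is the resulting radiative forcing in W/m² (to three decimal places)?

CF₄: ΔF = 0.00009 × (112 − 33) = 0.00009 × 79 = 0.0071 W/m².

ΔF = 0.007 W/m²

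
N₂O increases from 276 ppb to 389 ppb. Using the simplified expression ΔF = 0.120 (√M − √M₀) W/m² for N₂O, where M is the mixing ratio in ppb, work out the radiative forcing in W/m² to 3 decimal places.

ΔF = 0.373 W/m²

N₂O: 0.120 × (√389 − √276) = 0.120 × (19.7231 − 16.6132) = 0.120 × 3.1099 = 0.3732 W/m².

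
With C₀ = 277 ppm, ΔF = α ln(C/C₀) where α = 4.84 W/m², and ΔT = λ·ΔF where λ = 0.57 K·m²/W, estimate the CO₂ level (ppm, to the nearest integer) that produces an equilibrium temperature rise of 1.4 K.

Required forcing: ΔF = ΔT/λ = 1.4/0.57 = 2.4561 W/m².
Then ln(C/277) = ΔF/4.84 = 2.4561/4.84 = 0.50746.
So C = 277 × e^0.50746 = 277 × 1.66107 = 460.12 ppm.

C ≈ 460 ppm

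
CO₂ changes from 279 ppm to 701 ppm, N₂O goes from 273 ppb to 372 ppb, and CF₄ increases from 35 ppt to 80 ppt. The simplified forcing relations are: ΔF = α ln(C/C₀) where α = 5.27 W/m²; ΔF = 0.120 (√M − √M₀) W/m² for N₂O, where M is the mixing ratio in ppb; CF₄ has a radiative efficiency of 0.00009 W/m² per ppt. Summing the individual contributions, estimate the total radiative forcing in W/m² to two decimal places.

CO₂: 5.27 × ln(701/279) = 5.27 × ln(2.51254) = 5.27 × 0.92129 = 4.8552 W/m².
N₂O: 0.120 × (√372 − √273) = 0.120 × (19.2873 − 16.5227) = 0.120 × 2.7646 = 0.3318 W/m².
CF₄: ΔF = 0.00009 × (80 − 35) = 0.00009 × 45 = 0.0041 W/m².
Total ΔF = 4.8552 + 0.3318 + 0.0041 = 5.1911 W/m².

ΔF = 5.19 W/m²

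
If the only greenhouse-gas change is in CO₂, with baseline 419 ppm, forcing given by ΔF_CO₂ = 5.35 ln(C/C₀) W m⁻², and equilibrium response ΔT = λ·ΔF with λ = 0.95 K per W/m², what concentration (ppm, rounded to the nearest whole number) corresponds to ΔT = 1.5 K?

C ≈ 563 ppm

Required forcing: ΔF = ΔT/λ = 1.5/0.95 = 1.5789 W/m².
Then ln(C/419) = ΔF/5.35 = 1.5789/5.35 = 0.29512.
So C = 419 × e^0.29512 = 419 × 1.34329 = 562.84 ppm.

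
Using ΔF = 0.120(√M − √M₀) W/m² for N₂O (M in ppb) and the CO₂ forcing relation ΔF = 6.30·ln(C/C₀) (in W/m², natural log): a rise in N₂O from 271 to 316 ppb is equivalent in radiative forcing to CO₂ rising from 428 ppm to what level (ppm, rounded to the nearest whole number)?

N₂O forcing: 0.120 × (√316 − √271) = 0.120 × (17.7764 − 16.4621) = 0.120 × 1.3143 = 0.15772 W/m².
Set 6.30 ln(C/428) = 0.15772: ln(C/428) = 0.15772/6.30 = 0.02503, so C = 428 × e^0.02503 = 428 × 1.02535 = 438.85 ppm.

C ≈ 439 ppm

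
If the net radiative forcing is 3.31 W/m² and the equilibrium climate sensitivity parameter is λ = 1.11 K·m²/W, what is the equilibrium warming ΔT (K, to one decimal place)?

ΔT = 3.7 K

ΔT = λ ΔF = 1.11 × 3.31 = 3.6741 K.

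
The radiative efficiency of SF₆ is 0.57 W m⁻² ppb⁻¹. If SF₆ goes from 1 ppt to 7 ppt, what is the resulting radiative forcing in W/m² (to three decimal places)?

ΔF = 0.003 W/m²

SF₆: Δ = 7 − 1 = 6 ppt = 0.006 ppb; ΔF = 0.57 × 0.006 = 0.0034 W/m².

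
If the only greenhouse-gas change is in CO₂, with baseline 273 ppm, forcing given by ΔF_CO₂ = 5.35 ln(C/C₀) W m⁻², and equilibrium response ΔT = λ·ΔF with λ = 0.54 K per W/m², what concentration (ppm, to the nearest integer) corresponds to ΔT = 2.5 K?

Required forcing: ΔF = ΔT/λ = 2.5/0.54 = 4.6296 W/m².
Then ln(C/273) = ΔF/5.35 = 4.6296/5.35 = 0.86535.
So C = 273 × e^0.86535 = 273 × 2.37584 = 648.60 ppm.

C ≈ 649 ppm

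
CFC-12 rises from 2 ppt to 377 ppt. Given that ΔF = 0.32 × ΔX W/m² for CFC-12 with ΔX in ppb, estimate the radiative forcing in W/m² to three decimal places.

ΔF = 0.120 W/m²

CFC-12: Δ = 377 − 2 = 375 ppt = 0.375 ppb; ΔF = 0.32 × 0.375 = 0.1200 W/m².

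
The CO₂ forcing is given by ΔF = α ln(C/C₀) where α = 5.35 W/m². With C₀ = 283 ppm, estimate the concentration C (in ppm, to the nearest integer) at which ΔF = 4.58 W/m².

Set 5.35 ln(C/283) = 4.58, so ln(C/283) = 4.58/5.35 = 0.85607.
Then C/283 = e^0.85607 = 2.35389, giving C = 283 × 2.35389 = 666.15 ppm.

C ≈ 666 ppm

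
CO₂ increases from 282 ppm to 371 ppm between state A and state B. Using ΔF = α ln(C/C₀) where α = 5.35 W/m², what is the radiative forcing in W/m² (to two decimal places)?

ΔF = 1.47 W/m²

CO₂: 5.35 × ln(371/282) = 5.35 × ln(1.31560) = 5.35 × 0.27429 = 1.4675 W/m².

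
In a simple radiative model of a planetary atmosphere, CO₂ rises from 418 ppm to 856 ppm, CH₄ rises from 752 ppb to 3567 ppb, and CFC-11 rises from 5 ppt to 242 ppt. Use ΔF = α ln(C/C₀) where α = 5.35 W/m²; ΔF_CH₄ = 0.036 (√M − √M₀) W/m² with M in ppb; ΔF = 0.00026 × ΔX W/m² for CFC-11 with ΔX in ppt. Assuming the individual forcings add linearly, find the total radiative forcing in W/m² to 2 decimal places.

ΔF = 5.06 W/m²

CO₂: 5.35 × ln(856/418) = 5.35 × ln(2.04785) = 5.35 × 0.71679 = 3.8348 W/m².
CH₄: 0.036 × (√3567 − √752) = 0.036 × (59.7244 − 27.4226) = 0.036 × 32.3018 = 1.1629 W/m².
CFC-11: ΔF = 0.00026 × (242 − 5) = 0.00026 × 237 = 0.0616 W/m².
Total ΔF = 3.8348 + 1.1629 + 0.0616 = 5.0593 W/m².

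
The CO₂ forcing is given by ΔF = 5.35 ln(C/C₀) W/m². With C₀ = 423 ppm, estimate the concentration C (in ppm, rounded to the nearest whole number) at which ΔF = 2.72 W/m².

Set 5.35 ln(C/423) = 2.72, so ln(C/423) = 2.72/5.35 = 0.50841.
Then C/423 = e^0.50841 = 1.66265, giving C = 423 × 1.66265 = 703.30 ppm.

C ≈ 703 ppm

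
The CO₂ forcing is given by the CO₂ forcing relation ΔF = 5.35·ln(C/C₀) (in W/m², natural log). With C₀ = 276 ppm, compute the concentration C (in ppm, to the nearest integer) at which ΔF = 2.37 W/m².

C ≈ 430 ppm

Set 5.35 ln(C/276) = 2.37, so ln(C/276) = 2.37/5.35 = 0.44299.
Then C/276 = e^0.44299 = 1.55736, giving C = 276 × 1.55736 = 429.83 ppm.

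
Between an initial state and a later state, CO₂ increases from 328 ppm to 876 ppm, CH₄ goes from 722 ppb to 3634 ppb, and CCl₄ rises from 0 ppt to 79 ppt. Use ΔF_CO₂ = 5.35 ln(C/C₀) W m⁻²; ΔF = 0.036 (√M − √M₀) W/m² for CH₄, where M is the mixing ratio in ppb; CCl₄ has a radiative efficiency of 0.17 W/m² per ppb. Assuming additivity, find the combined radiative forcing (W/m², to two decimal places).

CO₂: 5.35 × ln(876/328) = 5.35 × ln(2.67073) = 5.35 × 0.98235 = 5.2556 W/m².
CH₄: 0.036 × (√3634 − √722) = 0.036 × (60.2827 − 26.8701) = 0.036 × 33.4126 = 1.2029 W/m².
CCl₄: Δ = 79 − 0 = 79 ppt = 0.079 ppb; ΔF = 0.17 × 0.079 = 0.0134 W/m².
Total ΔF = 5.2556 + 1.2029 + 0.0134 = 6.4719 W/m².

ΔF = 6.47 W/m²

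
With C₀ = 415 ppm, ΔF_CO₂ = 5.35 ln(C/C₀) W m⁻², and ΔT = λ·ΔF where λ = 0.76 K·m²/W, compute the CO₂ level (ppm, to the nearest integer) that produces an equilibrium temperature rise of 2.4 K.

C ≈ 749 ppm

Required forcing: ΔF = ΔT/λ = 2.4/0.76 = 3.1579 W/m².
Then ln(C/415) = ΔF/5.35 = 3.1579/5.35 = 0.59026.
So C = 415 × e^0.59026 = 415 × 1.80446 = 748.85 ppm.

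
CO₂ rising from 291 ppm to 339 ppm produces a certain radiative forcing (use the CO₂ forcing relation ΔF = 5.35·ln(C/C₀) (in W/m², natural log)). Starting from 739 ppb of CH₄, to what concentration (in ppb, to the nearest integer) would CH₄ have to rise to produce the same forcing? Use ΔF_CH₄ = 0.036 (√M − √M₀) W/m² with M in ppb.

CO₂ forcing: 5.35 × ln(339/291) = 5.35 × 0.152677 = 0.81682 W/m².
Set 0.036(√M − √739) = 0.81682: √M = 0.81682/0.036 + √739 = 22.6894 + 27.1846 = 49.8740.
M = (49.8740)² = 2487.42 ppb.

M ≈ 2487 ppb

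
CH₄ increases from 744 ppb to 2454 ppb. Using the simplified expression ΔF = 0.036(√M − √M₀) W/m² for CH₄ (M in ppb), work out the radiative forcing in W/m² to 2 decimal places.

ΔF = 0.80 W/m²

CH₄: 0.036 × (√2454 − √744) = 0.036 × (49.5379 − 27.2764) = 0.036 × 22.2615 = 0.8014 W/m².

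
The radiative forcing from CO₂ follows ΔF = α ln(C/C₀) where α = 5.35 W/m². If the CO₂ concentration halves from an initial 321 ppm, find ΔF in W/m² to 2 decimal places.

ΔF = -3.71 W/m²

Because the forcing depends only on the ratio C/C₀, the initial concentration does not enter.
ΔF = 5.35 × ln(0.5) = 5.35 × -0.69315 = -3.7084 W/m².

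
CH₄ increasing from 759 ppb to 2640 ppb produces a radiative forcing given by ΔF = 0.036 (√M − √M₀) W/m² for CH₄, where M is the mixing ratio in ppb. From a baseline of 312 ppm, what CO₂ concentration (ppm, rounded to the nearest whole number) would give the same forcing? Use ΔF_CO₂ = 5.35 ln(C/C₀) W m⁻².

CH₄ forcing: 0.036 × (√2640 − √759) = 0.036 × (51.3809 − 27.5500) = 0.036 × 23.8309 = 0.85791 W/m².
Set 5.35 ln(C/312) = 0.85791: ln(C/312) = 0.85791/5.35 = 0.16036, so C = 312 × e^0.16036 = 312 × 1.17393 = 366.27 ppm.

C ≈ 366 ppm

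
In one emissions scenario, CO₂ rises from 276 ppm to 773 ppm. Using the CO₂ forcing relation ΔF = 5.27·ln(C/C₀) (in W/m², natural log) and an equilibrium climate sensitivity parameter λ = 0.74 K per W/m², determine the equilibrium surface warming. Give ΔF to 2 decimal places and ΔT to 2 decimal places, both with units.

ΔF = 5.43 W/m²; ΔT = 4.02 K

CO₂: 5.27 × ln(773/276) = 5.27 × ln(2.80072) = 5.27 × 1.02988 = 5.4275 W/m².
ΔT = λ ΔF = 0.74 × 5.43 = 4.0182 K.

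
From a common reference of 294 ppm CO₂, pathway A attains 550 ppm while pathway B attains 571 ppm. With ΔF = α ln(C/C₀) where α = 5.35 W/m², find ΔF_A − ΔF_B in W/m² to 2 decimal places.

ΔF_A − ΔF_B = -0.20 W/m²

ΔF_A = 5.35 ln(550/294) = 5.35 × 0.62634 = 3.3509 W/m².
ΔF_B = 5.35 ln(571/294) = 5.35 × 0.66381 = 3.5514 W/m².
Difference: 3.3509 − 3.5514 = -0.2005 W/m².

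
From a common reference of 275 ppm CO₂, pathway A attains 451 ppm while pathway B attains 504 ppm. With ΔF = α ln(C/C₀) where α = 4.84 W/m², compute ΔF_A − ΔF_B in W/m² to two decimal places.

ΔF_A − ΔF_B = -0.54 W/m²

ΔF_A = 4.84 ln(451/275) = 4.84 × 0.49470 = 2.3943 W/m².
ΔF_B = 4.84 ln(504/275) = 4.84 × 0.60581 = 2.9321 W/m².
Difference: 2.3943 − 2.9321 = -0.5378 W/m².
(Equivalently, ΔF_A − ΔF_B = 4.84 ln(451/504) = 4.84 × -0.11111 = -0.5378 W/m².)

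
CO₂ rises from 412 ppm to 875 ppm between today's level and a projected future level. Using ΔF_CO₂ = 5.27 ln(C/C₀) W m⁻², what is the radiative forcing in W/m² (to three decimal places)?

ΔF = 3.969 W/m²

CO₂ absorption bands are partially saturated, so forcing scales with the logarithm of the concentration ratio.
CO₂: 5.27 × ln(875/412) = 5.27 × ln(2.12379) = 5.27 × 0.75320 = 3.9694 W/m².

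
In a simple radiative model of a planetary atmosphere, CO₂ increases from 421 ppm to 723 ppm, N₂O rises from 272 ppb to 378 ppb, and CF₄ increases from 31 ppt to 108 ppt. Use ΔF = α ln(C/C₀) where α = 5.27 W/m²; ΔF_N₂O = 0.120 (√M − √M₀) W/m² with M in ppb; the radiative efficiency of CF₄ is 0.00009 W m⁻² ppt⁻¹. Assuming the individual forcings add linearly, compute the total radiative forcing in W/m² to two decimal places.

CO₂: 5.27 × ln(723/421) = 5.27 × ln(1.71734) = 5.27 × 0.54078 = 2.8499 W/m².
N₂O: 0.120 × (√378 − √272) = 0.120 × (19.4422 − 16.4924) = 0.120 × 2.9498 = 0.3540 W/m².
CF₄: ΔF = 0.00009 × (108 − 31) = 0.00009 × 77 = 0.0069 W/m².
Total ΔF = 2.8499 + 0.3540 + 0.0069 = 3.2108 W/m².

ΔF = 3.21 W/m²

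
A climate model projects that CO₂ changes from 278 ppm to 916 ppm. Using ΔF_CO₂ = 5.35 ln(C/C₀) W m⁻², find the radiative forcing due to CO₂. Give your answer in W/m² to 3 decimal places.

CO₂ absorption bands are partially saturated, so forcing scales with the logarithm of the concentration ratio.
CO₂: 5.35 × ln(916/278) = 5.35 × ln(3.29496) = 5.35 × 1.19239 = 6.3793 W/m².

ΔF = 6.379 W/m²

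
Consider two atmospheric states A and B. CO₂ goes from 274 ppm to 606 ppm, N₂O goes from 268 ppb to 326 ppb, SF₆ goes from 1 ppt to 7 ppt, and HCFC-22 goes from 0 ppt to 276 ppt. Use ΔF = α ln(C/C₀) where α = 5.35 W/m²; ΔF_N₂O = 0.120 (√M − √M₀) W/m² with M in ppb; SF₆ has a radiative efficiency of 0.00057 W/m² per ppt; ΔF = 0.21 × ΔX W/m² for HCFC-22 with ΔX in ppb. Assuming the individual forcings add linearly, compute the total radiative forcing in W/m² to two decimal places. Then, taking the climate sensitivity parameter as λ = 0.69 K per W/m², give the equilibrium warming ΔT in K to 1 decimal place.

CO₂: 5.35 × ln(606/274) = 5.35 × ln(2.21168) = 5.35 × 0.79375 = 4.2466 W/m².
N₂O: 0.120 × (√326 − √268) = 0.120 × (18.0555 − 16.3707) = 0.120 × 1.6848 = 0.2022 W/m².
SF₆: ΔF = 0.00057 × (7 − 1) = 0.00057 × 6 = 0.0034 W/m².
HCFC-22: Δ = 276 − 0 = 276 ppt = 0.276 ppb; ΔF = 0.21 × 0.276 = 0.0580 W/m².
Total ΔF = 4.2466 + 0.2022 + 0.0034 + 0.0580 = 4.5102 W/m².
ΔT = λ ΔF = 0.69 × 4.51 = 3.1119 K.

ΔF = 4.51 W/m²; ΔT = 3.1 K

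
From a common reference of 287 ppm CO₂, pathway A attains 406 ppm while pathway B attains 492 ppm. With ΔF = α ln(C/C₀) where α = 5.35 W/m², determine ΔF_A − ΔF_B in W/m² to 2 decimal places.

ΔF_A = 5.35 ln(406/287) = 5.35 × 0.34687 = 1.8558 W/m².
ΔF_B = 5.35 ln(492/287) = 5.35 × 0.53900 = 2.8837 W/m².
Difference: 1.8558 − 2.8837 = -1.0279 W/m².
(Equivalently, ΔF_A − ΔF_B = 5.35 ln(406/492) = 5.35 × -0.19213 = -1.0279 W/m².)

ΔF_A − ΔF_B = -1.03 W/m²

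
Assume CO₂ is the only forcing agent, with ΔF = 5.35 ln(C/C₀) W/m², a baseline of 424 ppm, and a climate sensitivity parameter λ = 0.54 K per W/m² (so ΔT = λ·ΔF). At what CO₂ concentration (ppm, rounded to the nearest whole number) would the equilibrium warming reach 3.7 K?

Required forcing: ΔF = ΔT/λ = 3.7/0.54 = 6.8519 W/m².
Then ln(C/424) = ΔF/5.35 = 6.8519/5.35 = 1.28073.
So C = 424 × e^1.28073 = 424 × 3.59927 = 1526.09 ppm.

C ≈ 1526 ppm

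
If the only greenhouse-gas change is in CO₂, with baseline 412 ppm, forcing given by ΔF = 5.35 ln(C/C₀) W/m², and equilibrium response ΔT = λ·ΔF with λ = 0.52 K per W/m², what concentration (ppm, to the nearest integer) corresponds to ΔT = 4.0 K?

Required forcing: ΔF = ΔT/λ = 4.0/0.52 = 7.6923 W/m².
Then ln(C/412) = ΔF/5.35 = 7.6923/5.35 = 1.43781.
So C = 412 × e^1.43781 = 412 × 4.21146 = 1735.12 ppm.

C ≈ 1735 ppm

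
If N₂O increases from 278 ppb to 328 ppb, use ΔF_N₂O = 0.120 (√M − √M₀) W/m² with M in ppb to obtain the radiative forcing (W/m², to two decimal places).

N₂O: 0.120 × (√328 − √278) = 0.120 × (18.1108 − 16.6733) = 0.120 × 1.4375 = 0.1725 W/m².

ΔF = 0.17 W/m²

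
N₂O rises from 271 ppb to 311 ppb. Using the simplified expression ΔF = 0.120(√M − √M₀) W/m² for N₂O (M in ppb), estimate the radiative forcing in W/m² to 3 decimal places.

N₂O: 0.120 × (√311 − √271) = 0.120 × (17.6352 − 16.4621) = 0.120 × 1.1731 = 0.1408 W/m².

ΔF = 0.141 W/m²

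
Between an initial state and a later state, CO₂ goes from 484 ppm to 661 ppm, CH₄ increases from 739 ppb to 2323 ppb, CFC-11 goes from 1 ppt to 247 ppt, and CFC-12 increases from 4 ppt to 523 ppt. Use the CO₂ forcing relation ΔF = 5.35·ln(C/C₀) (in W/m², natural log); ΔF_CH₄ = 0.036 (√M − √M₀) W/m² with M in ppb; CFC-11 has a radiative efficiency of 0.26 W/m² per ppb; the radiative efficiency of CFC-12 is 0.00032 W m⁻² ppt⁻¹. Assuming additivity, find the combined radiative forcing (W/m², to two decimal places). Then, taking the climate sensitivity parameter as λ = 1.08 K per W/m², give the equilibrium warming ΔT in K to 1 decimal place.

CO₂: 5.35 × ln(661/484) = 5.35 × ln(1.36570) = 5.35 × 0.31167 = 1.6674 W/m².
CH₄: 0.036 × (√2323 − √739) = 0.036 × (48.1975 − 27.1846) = 0.036 × 21.0129 = 0.7565 W/m².
CFC-11: Δ = 247 − 1 = 246 ppt = 0.246 ppb; ΔF = 0.26 × 0.246 = 0.0640 W/m².
CFC-12: ΔF = 0.00032 × (523 − 4) = 0.00032 × 519 = 0.1661 W/m².
Total ΔF = 1.6674 + 0.7565 + 0.0640 + 0.1661 = 2.6540 W/m².
ΔT = λ ΔF = 1.08 × 2.65 = 2.8620 K.

ΔF = 2.65 W/m²; ΔT = 2.9 K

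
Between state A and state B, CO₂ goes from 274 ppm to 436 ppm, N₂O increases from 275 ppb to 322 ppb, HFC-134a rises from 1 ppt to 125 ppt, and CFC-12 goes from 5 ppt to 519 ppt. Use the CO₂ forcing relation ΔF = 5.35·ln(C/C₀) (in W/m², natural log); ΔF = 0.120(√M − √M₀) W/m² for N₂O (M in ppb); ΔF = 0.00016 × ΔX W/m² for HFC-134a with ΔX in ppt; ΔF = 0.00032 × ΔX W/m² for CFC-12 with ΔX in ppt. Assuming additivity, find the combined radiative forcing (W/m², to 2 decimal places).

ΔF = 2.83 W/m²

CO₂: 5.35 × ln(436/274) = 5.35 × ln(1.59124) = 5.35 × 0.46451 = 2.4851 W/m².
N₂O: 0.120 × (√322 − √275) = 0.120 × (17.9444 − 16.5831) = 0.120 × 1.3613 = 0.1634 W/m².
HFC-134a: ΔF = 0.00016 × (125 − 1) = 0.00016 × 124 = 0.0198 W/m².
CFC-12: ΔF = 0.00032 × (519 − 5) = 0.00032 × 514 = 0.1645 W/m².
Total ΔF = 2.4851 + 0.1634 + 0.0198 + 0.1645 = 2.8328 W/m².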